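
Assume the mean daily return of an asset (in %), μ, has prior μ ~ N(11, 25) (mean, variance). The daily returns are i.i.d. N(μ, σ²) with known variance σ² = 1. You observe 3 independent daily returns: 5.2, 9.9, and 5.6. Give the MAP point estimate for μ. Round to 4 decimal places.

n = 3; x̄ = (5.2 + 9.9 + 5.6)/3 = 20.7/3 = 6.9.
For a Normal prior and Normal likelihood with known variance, the posterior is Normal; its mode equals its mean, the precision-weighted average.
Prior precision 1/σ₀² = 1/25 = 0.04; data precision n/σ² = 3/1 = 3.
μ̂ = (0.04·11 + 3·6.9) / (0.04 + 3) = 21.14/3.04 = 1057/152 ≈ 6.9539.

μ̂_MAP = 6.9539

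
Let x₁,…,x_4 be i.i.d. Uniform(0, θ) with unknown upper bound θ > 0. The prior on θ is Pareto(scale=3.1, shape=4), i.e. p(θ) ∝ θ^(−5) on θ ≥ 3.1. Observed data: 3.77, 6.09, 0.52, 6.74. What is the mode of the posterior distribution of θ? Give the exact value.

θ̂_MAP = 6.74

The Uniform(0, θ) likelihood is θ^(−n) for θ ≥ max(xᵢ), zero otherwise. Here max(xᵢ) = 6.74.
Posterior ∝ θ^(−5) · θ^(−4) = θ^(−9) on θ ≥ max(3.1, 6.74) = 6.74.
This density is strictly decreasing in θ, so the posterior mode lies at the lower boundary of the support.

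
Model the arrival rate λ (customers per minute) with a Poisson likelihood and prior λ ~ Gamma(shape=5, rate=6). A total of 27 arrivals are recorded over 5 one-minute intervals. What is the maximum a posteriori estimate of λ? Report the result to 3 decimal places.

Σxᵢ = 27, n = 5.
Posterior ∝ λ^4e^(−6λ) · λ^27e^(−5λ) = λ^31e^(−11λ), i.e. Gamma(shape=32, rate=11).
The mode of a Gamma(a, b) with a ≥ 1 (shape–rate) is (a−1)/b = 31/11 ≈ 2.818.

λ̂_MAP = 2.818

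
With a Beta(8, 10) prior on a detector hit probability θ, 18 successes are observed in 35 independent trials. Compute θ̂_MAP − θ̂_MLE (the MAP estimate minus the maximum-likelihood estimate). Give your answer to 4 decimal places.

Posterior is Beta(26, 27); MAP = (26−1)/(53−2) = 25/51 ≈ 0.49020.
MLE ignores the prior: θ̂_MLE = k/n = 18/35 ≈ 0.51429.
Difference = 25/51 − 18/35 = -43/1785 ≈ -0.0241.

MAP − MLE = -0.0241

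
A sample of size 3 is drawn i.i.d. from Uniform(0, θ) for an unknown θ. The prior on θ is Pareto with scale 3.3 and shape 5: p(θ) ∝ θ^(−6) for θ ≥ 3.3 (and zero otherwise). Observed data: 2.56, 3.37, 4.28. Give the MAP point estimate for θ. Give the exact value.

θ̂_MAP = 4.28

The Uniform(0, θ) likelihood is θ^(−n) for θ ≥ max(xᵢ), zero otherwise. Here max(xᵢ) = 4.28.
Posterior ∝ θ^(−6) · θ^(−3) = θ^(−9) on θ ≥ max(3.3, 4.28) = 4.28.
This density is strictly decreasing in θ, so the posterior mode lies at the lower boundary of the support.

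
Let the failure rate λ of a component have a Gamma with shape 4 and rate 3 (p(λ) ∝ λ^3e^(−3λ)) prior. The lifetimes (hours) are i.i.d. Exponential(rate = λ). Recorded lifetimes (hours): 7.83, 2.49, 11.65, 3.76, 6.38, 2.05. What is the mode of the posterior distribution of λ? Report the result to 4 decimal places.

The Exponential(rate=λ) likelihood is ∝ λ^n e^(−λΣtᵢ). Here n = 6 and Σtᵢ = 7.83 + 2.49 + 11.65 + 3.76 + 6.38 + 2.05 = 34.16.
Posterior ∝ λ^3e^(−3λ) · λ^6e^(−34.16λ) = λ^9e^(−37.16λ), i.e. Gamma(10, 37.16).
Mode = (a−1)/b = 9/37.16 ≈ 0.2422.

λ̂_MAP = 0.2422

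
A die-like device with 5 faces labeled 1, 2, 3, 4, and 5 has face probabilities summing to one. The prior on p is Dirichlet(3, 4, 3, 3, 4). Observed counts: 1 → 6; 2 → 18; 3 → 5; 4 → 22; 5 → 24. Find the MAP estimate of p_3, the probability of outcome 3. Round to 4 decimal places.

The posterior is Dirichlet(αᵢ + nᵢ) = Dirichlet(9, 22, 8, 25, 28).
For a Dirichlet(a₁,…,a_K) with all aᵢ > 1, the mode has j-th component (aⱼ − 1)/(Σaᵢ − K).
Here Σaᵢ = 92 and K = 5, so p_3 = (8 − 1)/(92 − 5) = 7/87 ≈ 0.0805.

MAP estimate: 0.0805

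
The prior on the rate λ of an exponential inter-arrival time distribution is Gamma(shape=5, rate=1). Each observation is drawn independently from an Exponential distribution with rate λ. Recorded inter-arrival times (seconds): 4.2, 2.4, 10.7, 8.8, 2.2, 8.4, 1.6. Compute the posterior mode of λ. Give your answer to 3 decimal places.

λ̂_MAP = 0.280

The Exponential(rate=λ) likelihood is ∝ λ^n e^(−λΣtᵢ). Here n = 7 and Σtᵢ = 4.2 + 2.4 + 10.7 + 8.8 + 2.2 + 8.4 + 1.6 = 38.3.
Posterior ∝ λ^4e^(−1λ) · λ^7e^(−38.3λ) = λ^11e^(−39.3λ), i.e. Gamma(12, 39.3).
Mode = (a−1)/b = 11/39.3 ≈ 0.280.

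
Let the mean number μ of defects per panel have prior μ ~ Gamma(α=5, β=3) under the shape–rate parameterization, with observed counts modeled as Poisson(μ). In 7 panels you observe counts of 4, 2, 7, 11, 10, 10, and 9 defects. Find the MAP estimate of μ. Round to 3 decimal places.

Σxᵢ = 4+2+7+11+10+10+9 = 53, with n = 7.
Posterior ∝ μ^4e^(−3μ) · μ^53e^(−7μ) = μ^57e^(−10μ), i.e. Gamma(shape=58, rate=10).
The mode of a Gamma(a, b) with a ≥ 1 (shape–rate) is (a−1)/b = 57/10 ≈ 5.700.

μ̂_MAP = 5.700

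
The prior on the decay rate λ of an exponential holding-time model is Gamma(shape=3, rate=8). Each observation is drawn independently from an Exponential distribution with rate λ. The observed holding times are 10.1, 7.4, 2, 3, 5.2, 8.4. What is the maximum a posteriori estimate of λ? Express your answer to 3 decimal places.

λ̂_MAP = 0.181

The Exponential(rate=λ) likelihood is ∝ λ^n e^(−λΣtᵢ). Here n = 6 and Σtᵢ = 10.1 + 7.4 + 2 + 3 + 5.2 + 8.4 = 36.1.
Posterior ∝ λ^2e^(−8λ) · λ^6e^(−36.1λ) = λ^8e^(−44.1λ), i.e. Gamma(9, 44.1).
Mode = (a−1)/b = 8/44.1 ≈ 0.181.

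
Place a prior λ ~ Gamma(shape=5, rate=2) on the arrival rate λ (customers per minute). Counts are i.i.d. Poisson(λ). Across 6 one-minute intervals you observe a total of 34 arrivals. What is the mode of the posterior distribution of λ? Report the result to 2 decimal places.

λ̂_MAP = 4.75

Σxᵢ = 34, n = 6.
Posterior ∝ λ^4e^(−2λ) · λ^34e^(−6λ) = λ^38e^(−8λ), i.e. Gamma(shape=39, rate=8).
The mode of a Gamma(a, b) with a ≥ 1 (shape–rate) is (a−1)/b = 38/8 ≈ 4.75.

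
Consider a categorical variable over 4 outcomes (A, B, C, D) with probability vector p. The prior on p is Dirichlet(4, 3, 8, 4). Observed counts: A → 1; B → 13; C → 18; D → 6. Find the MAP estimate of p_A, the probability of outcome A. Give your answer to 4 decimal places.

MAP estimate of p_A = 0.0755

The posterior is Dirichlet(αᵢ + nᵢ) = Dirichlet(5, 16, 26, 10).
For a Dirichlet(a₁,…,a_K) with all aᵢ > 1, the mode has j-th component (aⱼ − 1)/(Σaᵢ − K).
Here Σaᵢ = 57 and K = 4, so p_A = (5 − 1)/(57 − 4) = 4/53 ≈ 0.0755.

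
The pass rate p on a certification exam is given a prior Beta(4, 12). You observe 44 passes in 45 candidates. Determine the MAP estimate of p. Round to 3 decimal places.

p̂_MAP = 0.797

Prior: Beta(4, 12).
Data: 44 successes in 45 trials. The binomial likelihood contributes p^44(1−p)^1, so the posterior is Beta(4+44, 12+1) = Beta(48, 13).
For Beta(a, b) with a, b > 1 the mode is (a−1)/(a+b−2) = 47/59 ≈ 0.797.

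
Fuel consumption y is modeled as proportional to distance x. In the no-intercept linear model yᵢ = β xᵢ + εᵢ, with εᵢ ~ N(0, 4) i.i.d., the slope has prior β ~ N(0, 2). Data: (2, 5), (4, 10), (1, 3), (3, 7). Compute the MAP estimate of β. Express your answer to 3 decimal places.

β̂_MAP = 2.313

log p(β | y) = −Σ(yᵢ − βxᵢ)²/(2·4) − β²/(2·2) + const.
Setting the derivative to zero: Σxᵢ(yᵢ − βxᵢ)/4 − β/2 = 0, so β = Σxᵢyᵢ / (Σxᵢ² + σ²/τ²).
Σxᵢyᵢ = 2·5 + 4·10 + 1·3 + 3·7 = 74; Σxᵢ² = 30; σ²/τ² = 2.
β̂_MAP = 74 / (30 + 2) = 74/32 ≈ 2.313.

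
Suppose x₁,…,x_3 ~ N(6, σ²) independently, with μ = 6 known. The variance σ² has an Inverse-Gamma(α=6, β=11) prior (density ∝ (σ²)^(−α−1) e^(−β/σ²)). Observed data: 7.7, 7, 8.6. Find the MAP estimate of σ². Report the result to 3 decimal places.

Sum of squared deviations about the known mean: SS = (7.7−6)² + (7−6)² + (8.6−6)² = 10.65.
The Normal likelihood contributes (σ²)^(−n/2) exp(−SS/(2σ²)), so the posterior is Inverse-Gamma(α + n/2, β + SS/2) = Inverse-Gamma(7.5, 16.325).
The mode of Inverse-Gamma(a, b) is b/(a+1) = 16.325/8.5 ≈ 1.921.

σ̂²_MAP = 1.921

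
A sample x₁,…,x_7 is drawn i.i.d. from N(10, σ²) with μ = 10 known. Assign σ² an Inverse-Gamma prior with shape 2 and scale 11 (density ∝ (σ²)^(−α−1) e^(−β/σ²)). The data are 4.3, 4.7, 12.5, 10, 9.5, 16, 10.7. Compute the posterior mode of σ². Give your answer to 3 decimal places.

σ̂²_MAP = 9.659

Sum of squared deviations about the known mean: SS = (4.3−10)² + (4.7−10)² + (12.5−10)² + (10−10)² + (9.5−10)² + (16−10)² + (10.7−10)² = 103.57.
The Normal likelihood contributes (σ²)^(−n/2) exp(−SS/(2σ²)), so the posterior is Inverse-Gamma(α + n/2, β + SS/2) = Inverse-Gamma(5.5, 62.785).
The mode of Inverse-Gamma(a, b) is b/(a+1) = 62.785/6.5 ≈ 9.659.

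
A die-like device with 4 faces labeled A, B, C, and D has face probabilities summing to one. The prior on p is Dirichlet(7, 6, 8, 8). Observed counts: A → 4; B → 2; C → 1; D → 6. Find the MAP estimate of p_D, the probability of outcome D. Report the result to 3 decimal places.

The posterior is Dirichlet(αᵢ + nᵢ) = Dirichlet(11, 8, 9, 14).
For a Dirichlet(a₁,…,a_K) with all aᵢ > 1, the mode has j-th component (aⱼ − 1)/(Σaᵢ − K).
Here Σaᵢ = 42 and K = 4, so p_D = (14 − 1)/(42 − 4) = 13/38 ≈ 0.342.

MAP estimate of p_D = 0.342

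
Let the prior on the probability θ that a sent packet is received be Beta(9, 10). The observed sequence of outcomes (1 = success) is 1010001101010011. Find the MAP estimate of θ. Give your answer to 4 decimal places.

θ̂_MAP = 0.4848

Prior: Beta(9, 10).
Data: 8 successes in 16 trials (from the sequence). The binomial likelihood contributes θ^8(1−θ)^8, so the posterior is Beta(9+8, 10+8) = Beta(17, 18).
For Beta(a, b) with a, b > 1 the mode is (a−1)/(a+b−2) = 16/33 ≈ 0.4848.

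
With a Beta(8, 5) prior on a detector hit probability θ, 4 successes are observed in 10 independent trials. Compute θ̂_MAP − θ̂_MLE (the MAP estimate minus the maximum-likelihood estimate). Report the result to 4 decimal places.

Posterior is Beta(12, 11); MAP = (12−1)/(23−2) = 11/21 ≈ 0.52381.
MLE ignores the prior: θ̂_MLE = k/n = 4/10 ≈ 0.40000.
Difference = 11/21 − 4/10 = 13/105 ≈ 0.1238.

MAP − MLE = 0.1238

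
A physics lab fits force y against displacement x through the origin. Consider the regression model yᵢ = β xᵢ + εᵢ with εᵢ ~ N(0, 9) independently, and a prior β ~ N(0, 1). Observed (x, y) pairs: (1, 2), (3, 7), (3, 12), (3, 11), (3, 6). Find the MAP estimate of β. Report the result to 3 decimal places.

log p(β | y) = −Σ(yᵢ − βxᵢ)²/(2·9) − β²/(2·1) + const.
Setting the derivative to zero: Σxᵢ(yᵢ − βxᵢ)/9 − β/1 = 0, so β = Σxᵢyᵢ / (Σxᵢ² + σ²/τ²).
Σxᵢyᵢ = 1·2 + 3·7 + 3·12 + 3·11 + 3·6 = 110; Σxᵢ² = 37; σ²/τ² = 9.
β̂_MAP = 110 / (37 + 9) = 110/46 ≈ 2.391.

β̂_MAP = 2.391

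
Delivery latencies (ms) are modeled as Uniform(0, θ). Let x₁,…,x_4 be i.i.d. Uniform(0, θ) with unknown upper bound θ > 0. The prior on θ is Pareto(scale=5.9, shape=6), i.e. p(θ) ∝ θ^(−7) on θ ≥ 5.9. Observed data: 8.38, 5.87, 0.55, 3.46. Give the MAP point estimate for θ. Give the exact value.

The Uniform(0, θ) likelihood is θ^(−n) for θ ≥ max(xᵢ), zero otherwise. Here max(xᵢ) = 8.38.
Posterior ∝ θ^(−7) · θ^(−4) = θ^(−11) on θ ≥ max(5.9, 8.38) = 8.38.
This density is strictly decreasing in θ, so the posterior mode lies at the lower boundary of the support.

θ̂_MAP = 8.38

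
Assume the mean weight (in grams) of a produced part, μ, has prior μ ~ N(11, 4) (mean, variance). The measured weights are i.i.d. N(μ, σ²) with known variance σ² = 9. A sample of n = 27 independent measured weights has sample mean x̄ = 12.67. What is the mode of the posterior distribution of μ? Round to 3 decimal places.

μ̂_MAP = 12.542

n = 27, x̄ = 12.67.
For a Normal prior and Normal likelihood with known variance, the posterior is Normal; its mode equals its mean, the precision-weighted average.
Prior precision 1/σ₀² = 1/4 = 0.25; data precision n/σ² = 27/9 = 3.
μ̂ = (0.25·11 + 3·12.67) / (0.25 + 3) = 40.76/3.25 = 4076/325 ≈ 12.542.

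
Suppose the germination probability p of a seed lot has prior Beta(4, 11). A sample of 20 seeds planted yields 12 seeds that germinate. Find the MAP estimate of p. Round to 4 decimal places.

Prior: Beta(4, 11).
Data: 12 successes in 20 trials. The binomial likelihood contributes p^12(1−p)^8, so the posterior is Beta(4+12, 11+8) = Beta(16, 19).
For Beta(a, b) with a, b > 1 the mode is (a−1)/(a+b−2) = 15/33 ≈ 0.4545.

p̂_MAP = 0.4545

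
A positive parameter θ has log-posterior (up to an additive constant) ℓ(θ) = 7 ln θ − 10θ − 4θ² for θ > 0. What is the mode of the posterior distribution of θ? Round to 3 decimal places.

ℓ'(θ) = 7/θ − 10 − 8θ. Setting this to zero and multiplying by θ: 8θ² + 10θ − 7 = 0.
θ = (−10 + √(10² + 4·8·7)) / (2·8) = (−10 + √324) / 16 = (−10 + 18)/16 = 1/2.
ℓ''(θ) = −7/θ² − 8 < 0, confirming a maximum.

θ̂_MAP = 0.500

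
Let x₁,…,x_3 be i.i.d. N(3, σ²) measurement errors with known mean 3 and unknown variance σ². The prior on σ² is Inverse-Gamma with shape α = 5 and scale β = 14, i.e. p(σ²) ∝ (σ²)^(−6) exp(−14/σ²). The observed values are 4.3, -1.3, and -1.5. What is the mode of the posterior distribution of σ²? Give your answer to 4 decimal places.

σ̂²_MAP = 4.5620

Sum of squared deviations about the known mean: SS = (4.3−3)² + (-1.3−3)² + (-1.5−3)² = 40.43.
The Normal likelihood contributes (σ²)^(−n/2) exp(−SS/(2σ²)), so the posterior is Inverse-Gamma(α + n/2, β + SS/2) = Inverse-Gamma(6.5, 34.215).
The mode of Inverse-Gamma(a, b) is b/(a+1) = 34.215/7.5 ≈ 4.5620.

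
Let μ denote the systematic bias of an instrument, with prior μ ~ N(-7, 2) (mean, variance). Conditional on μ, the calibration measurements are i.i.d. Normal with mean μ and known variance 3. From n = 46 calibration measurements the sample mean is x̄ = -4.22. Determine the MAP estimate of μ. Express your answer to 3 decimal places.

μ̂_MAP = -4.308

n = 46, x̄ = -4.22.
For a Normal prior and Normal likelihood with known variance, the posterior is Normal; its mode equals its mean, the precision-weighted average.
Prior precision 1/σ₀² = 1/2 = 0.5; data precision n/σ² = 46/3.
μ̂ = (0.5·(-7) + (46/3)·(-4.22)) / (0.5 + 46/3) = (-10231/150)/(95/6) = -10231/2375 ≈ -4.308.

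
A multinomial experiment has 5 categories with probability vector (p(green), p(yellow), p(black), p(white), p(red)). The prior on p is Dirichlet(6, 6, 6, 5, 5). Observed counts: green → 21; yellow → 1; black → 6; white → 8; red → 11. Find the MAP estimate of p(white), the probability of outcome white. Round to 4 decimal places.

The posterior is Dirichlet(αᵢ + nᵢ) = Dirichlet(27, 7, 12, 13, 16).
For a Dirichlet(a₁,…,a_K) with all aᵢ > 1, the mode has j-th component (aⱼ − 1)/(Σaᵢ − K).
Here Σaᵢ = 75 and K = 5, so p(white) = (13 − 1)/(75 − 5) = 12/70 ≈ 0.1714.

MAP estimate of p(white) = 0.1714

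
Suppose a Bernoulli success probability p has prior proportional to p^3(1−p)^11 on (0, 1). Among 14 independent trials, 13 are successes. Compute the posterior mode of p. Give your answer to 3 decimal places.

p̂_MAP = 0.571

The prior density ∝ p^3(1−p)^11 is the kernel of Beta(4, 12).
Data: 13 successes in 14 trials. The binomial likelihood contributes p^13(1−p)^1, so the posterior is Beta(4+13, 12+1) = Beta(17, 13).
For Beta(a, b) with a, b > 1 the mode is (a−1)/(a+b−2) = 16/28 ≈ 0.571.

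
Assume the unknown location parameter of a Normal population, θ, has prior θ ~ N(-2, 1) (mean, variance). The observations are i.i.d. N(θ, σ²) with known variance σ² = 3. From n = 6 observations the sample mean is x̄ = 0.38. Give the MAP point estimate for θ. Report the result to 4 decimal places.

n = 6, x̄ = 0.38.
For a Normal prior and Normal likelihood with known variance, the posterior is Normal; its mode equals its mean, the precision-weighted average.
Prior precision 1/σ₀² = 1/1 = 1; data precision n/σ² = 6/3 = 2.
θ̂ = (1·(-2) + 2·0.38) / (1 + 2) = (-1.24)/3 = -31/75 ≈ -0.4133.

θ̂_MAP = -0.4133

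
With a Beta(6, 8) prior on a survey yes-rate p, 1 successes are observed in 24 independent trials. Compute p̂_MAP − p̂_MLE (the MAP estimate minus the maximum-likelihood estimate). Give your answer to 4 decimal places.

Posterior is Beta(7, 31); MAP = (7−1)/(38−2) = 6/36 ≈ 0.16667.
MLE ignores the prior: p̂_MLE = k/n = 1/24 ≈ 0.04167.
Difference = 6/36 − 1/24 = 1/8 ≈ 0.1250.

MAP − MLE = 0.1250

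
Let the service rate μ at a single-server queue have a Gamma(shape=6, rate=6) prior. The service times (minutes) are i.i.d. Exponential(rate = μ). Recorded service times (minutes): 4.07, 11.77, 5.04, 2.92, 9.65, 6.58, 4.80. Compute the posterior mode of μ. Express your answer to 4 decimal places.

μ̂_MAP = 0.2361

The Exponential(rate=μ) likelihood is ∝ μ^n e^(−μΣtᵢ). Here n = 7 and Σtᵢ = 4.07 + 11.77 + 5.04 + 2.92 + 9.65 + 6.58 + 4.80 = 44.83.
Posterior ∝ μ^5e^(−6μ) · μ^7e^(−44.83μ) = μ^12e^(−50.83μ), i.e. Gamma(13, 50.83).
Mode = (a−1)/b = 12/50.83 ≈ 0.2361.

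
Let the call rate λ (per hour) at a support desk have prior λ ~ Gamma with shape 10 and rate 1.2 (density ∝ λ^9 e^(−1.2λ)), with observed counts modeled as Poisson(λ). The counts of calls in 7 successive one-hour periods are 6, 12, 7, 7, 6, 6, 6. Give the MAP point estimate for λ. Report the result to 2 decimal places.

Σxᵢ = 6+12+7+7+6+6+6 = 50, with n = 7.
Posterior ∝ λ^9e^(−1.2λ) · λ^50e^(−7λ) = λ^59e^(−8.2λ), i.e. Gamma(shape=60, rate=8.2).
The mode of a Gamma(a, b) with a ≥ 1 (shape–rate) is (a−1)/b = 59/8.2 ≈ 7.20.

λ̂_MAP = 7.20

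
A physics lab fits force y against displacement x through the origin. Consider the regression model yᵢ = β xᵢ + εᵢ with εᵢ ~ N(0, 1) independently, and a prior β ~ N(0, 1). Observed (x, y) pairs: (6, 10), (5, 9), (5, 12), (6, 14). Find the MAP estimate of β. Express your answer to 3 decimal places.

β̂_MAP = 2.024

log p(β | y) = −Σ(yᵢ − βxᵢ)²/(2·1) − β²/(2·1) + const.
Setting the derivative to zero: Σxᵢ(yᵢ − βxᵢ)/1 − β/1 = 0, so β = Σxᵢyᵢ / (Σxᵢ² + σ²/τ²).
Σxᵢyᵢ = 6·10 + 5·9 + 5·12 + 6·14 = 249; Σxᵢ² = 122; σ²/τ² = 1.
β̂_MAP = 249 / (122 + 1) = 249/123 ≈ 2.024.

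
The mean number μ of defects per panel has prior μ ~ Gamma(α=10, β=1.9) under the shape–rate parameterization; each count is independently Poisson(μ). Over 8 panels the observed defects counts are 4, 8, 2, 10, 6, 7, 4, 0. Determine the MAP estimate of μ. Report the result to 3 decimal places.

μ̂_MAP = 5.051

Σxᵢ = 4+8+2+10+6+7+4+0 = 41, with n = 8.
Posterior ∝ μ^9e^(−1.9μ) · μ^41e^(−8μ) = μ^50e^(−9.9μ), i.e. Gamma(shape=51, rate=9.9).
The mode of a Gamma(a, b) with a ≥ 1 (shape–rate) is (a−1)/b = 50/9.9 ≈ 5.051.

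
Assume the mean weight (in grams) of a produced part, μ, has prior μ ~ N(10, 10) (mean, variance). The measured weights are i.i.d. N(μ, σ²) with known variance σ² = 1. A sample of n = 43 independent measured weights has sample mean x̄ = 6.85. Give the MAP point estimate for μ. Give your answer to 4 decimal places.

μ̂_MAP = 6.8573

n = 43, x̄ = 6.85.
For a Normal prior and Normal likelihood with known variance, the posterior is Normal; its mode equals its mean, the precision-weighted average.
Prior precision 1/σ₀² = 1/10 = 0.1; data precision n/σ² = 43/1 = 43.
μ̂ = (0.1·10 + 43·6.85) / (0.1 + 43) = 295.55/43.1 = 5911/862 ≈ 6.8573.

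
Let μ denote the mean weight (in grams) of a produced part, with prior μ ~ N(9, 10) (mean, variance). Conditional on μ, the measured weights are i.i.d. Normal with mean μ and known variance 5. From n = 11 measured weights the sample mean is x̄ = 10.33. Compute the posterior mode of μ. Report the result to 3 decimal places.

n = 11, x̄ = 10.33.
For a Normal prior and Normal likelihood with known variance, the posterior is Normal; its mode equals its mean, the precision-weighted average.
Prior precision 1/σ₀² = 1/10 = 0.1; data precision n/σ² = 11/5 = 2.2.
μ̂ = (0.1·9 + 2.2·10.33) / (0.1 + 2.2) = 23.626/2.3 = 11813/1150 ≈ 10.272.

μ̂_MAP = 10.272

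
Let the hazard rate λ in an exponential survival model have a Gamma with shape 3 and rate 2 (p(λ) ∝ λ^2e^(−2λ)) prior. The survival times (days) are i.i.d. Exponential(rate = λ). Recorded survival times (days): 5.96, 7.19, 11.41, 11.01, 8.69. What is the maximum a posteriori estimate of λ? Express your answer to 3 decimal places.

The Exponential(rate=λ) likelihood is ∝ λ^n e^(−λΣtᵢ). Here n = 5 and Σtᵢ = 5.96 + 7.19 + 11.41 + 11.01 + 8.69 = 44.26.
Posterior ∝ λ^2e^(−2λ) · λ^5e^(−44.26λ) = λ^7e^(−46.26λ), i.e. Gamma(8, 46.26).
Mode = (a−1)/b = 7/46.26 ≈ 0.151.

λ̂_MAP = 0.151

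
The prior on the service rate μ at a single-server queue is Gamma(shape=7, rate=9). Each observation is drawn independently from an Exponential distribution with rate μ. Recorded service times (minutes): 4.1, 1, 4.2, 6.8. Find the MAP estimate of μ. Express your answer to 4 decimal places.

μ̂_MAP = 0.3984

The Exponential(rate=μ) likelihood is ∝ μ^n e^(−μΣtᵢ). Here n = 4 and Σtᵢ = 4.1 + 1 + 4.2 + 6.8 = 16.1.
Posterior ∝ μ^6e^(−9μ) · μ^4e^(−16.1μ) = μ^10e^(−25.1μ), i.e. Gamma(11, 25.1).
Mode = (a−1)/b = 10/25.1 ≈ 0.3984.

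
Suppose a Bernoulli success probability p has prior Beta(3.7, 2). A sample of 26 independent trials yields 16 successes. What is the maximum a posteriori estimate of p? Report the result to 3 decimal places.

p̂_MAP = 0.630

Prior: Beta(3.7, 2).
Data: 16 successes in 26 trials. The binomial likelihood contributes p^16(1−p)^10, so the posterior is Beta(3.7+16, 2+10) = Beta(19.7, 12).
For Beta(a, b) with a, b > 1 the mode is (a−1)/(a+b−2) = 18.7/29.7 ≈ 0.630.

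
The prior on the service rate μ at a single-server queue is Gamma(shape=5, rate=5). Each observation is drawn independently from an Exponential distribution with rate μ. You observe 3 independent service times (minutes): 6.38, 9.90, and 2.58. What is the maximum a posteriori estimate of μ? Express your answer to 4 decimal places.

μ̂_MAP = 0.2934

The Exponential(rate=μ) likelihood is ∝ μ^n e^(−μΣtᵢ). Here n = 3 and Σtᵢ = 6.38 + 9.90 + 2.58 = 18.86.
Posterior ∝ μ^4e^(−5μ) · μ^3e^(−18.86μ) = μ^7e^(−23.86μ), i.e. Gamma(8, 23.86).
Mode = (a−1)/b = 7/23.86 ≈ 0.2934.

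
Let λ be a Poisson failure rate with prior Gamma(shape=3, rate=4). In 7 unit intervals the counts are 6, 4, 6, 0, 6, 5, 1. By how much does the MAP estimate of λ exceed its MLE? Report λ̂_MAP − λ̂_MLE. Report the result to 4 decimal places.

Σxᵢ = 28. Posterior is Gamma(31, 11); MAP = (31−1)/11 = 30/11 ≈ 2.72727.
MLE = x̄ = 28/7 ≈ 4.00000.
Difference = 30/11 − 28/7 = -14/11 ≈ -1.2727.

MAP − MLE = -1.2727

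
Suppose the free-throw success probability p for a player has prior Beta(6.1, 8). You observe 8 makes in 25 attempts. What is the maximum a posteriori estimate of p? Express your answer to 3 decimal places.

Prior: Beta(6.1, 8).
Data: 8 successes in 25 trials. The binomial likelihood contributes p^8(1−p)^17, so the posterior is Beta(6.1+8, 8+17) = Beta(14.1, 25).
For Beta(a, b) with a, b > 1 the mode is (a−1)/(a+b−2) = 13.1/37.1 ≈ 0.353.

p̂_MAP = 0.353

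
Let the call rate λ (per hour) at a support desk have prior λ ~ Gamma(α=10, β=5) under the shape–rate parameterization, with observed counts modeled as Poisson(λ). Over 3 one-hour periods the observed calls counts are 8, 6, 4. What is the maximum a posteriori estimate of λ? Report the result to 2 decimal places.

λ̂_MAP = 3.38

Σxᵢ = 8+6+4 = 18, with n = 3.
Posterior ∝ λ^9e^(−5λ) · λ^18e^(−3λ) = λ^27e^(−8λ), i.e. Gamma(shape=28, rate=8).
The mode of a Gamma(a, b) with a ≥ 1 (shape–rate) is (a−1)/b = 27/8 ≈ 3.38.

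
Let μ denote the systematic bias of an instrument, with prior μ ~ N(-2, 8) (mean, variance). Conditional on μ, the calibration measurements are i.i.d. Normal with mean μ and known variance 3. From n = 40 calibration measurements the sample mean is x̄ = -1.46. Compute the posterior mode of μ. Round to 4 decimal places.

n = 40, x̄ = -1.46.
For a Normal prior and Normal likelihood with known variance, the posterior is Normal; its mode equals its mean, the precision-weighted average.
Prior precision 1/σ₀² = 1/8 = 0.125; data precision n/σ² = 40/3.
μ̂ = (0.125·(-2) + (40/3)·(-1.46)) / (0.125 + 40/3) = (-1183/60)/(323/24) = -2366/1615 ≈ -1.4650.

μ̂_MAP = -1.4650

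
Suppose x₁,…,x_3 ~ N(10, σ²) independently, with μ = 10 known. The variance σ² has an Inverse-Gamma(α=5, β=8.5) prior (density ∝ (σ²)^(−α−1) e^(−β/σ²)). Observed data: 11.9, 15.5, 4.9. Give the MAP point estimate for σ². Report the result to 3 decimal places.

Sum of squared deviations about the known mean: SS = (11.9−10)² + (15.5−10)² + (4.9−10)² = 59.87.
The Normal likelihood contributes (σ²)^(−n/2) exp(−SS/(2σ²)), so the posterior is Inverse-Gamma(α + n/2, β + SS/2) = Inverse-Gamma(6.5, 38.435).
The mode of Inverse-Gamma(a, b) is b/(a+1) = 38.435/7.5 ≈ 5.125.

σ̂²_MAP = 5.125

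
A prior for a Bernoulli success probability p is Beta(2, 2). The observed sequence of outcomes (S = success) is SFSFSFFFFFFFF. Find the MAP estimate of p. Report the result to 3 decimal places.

p̂_MAP = 0.267

Prior: Beta(2, 2).
Data: 3 successes in 13 trials (from the sequence). The binomial likelihood contributes p^3(1−p)^10, so the posterior is Beta(2+3, 2+10) = Beta(5, 12).
For Beta(a, b) with a, b > 1 the mode is (a−1)/(a+b−2) = 4/15 ≈ 0.267.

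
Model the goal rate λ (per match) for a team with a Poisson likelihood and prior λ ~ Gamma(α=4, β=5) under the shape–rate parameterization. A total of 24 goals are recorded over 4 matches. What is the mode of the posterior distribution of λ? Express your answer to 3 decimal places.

λ̂_MAP = 3.000

Σxᵢ = 24, n = 4.
Posterior ∝ λ^3e^(−5λ) · λ^24e^(−4λ) = λ^27e^(−9λ), i.e. Gamma(shape=28, rate=9).
The mode of a Gamma(a, b) with a ≥ 1 (shape–rate) is (a−1)/b = 27/9 ≈ 3.000.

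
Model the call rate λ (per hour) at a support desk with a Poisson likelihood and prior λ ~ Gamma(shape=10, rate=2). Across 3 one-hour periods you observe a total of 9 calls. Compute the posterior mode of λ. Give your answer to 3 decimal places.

λ̂_MAP = 3.600

Σxᵢ = 9, n = 3.
Posterior ∝ λ^9e^(−2λ) · λ^9e^(−3λ) = λ^18e^(−5λ), i.e. Gamma(shape=19, rate=5).
The mode of a Gamma(a, b) with a ≥ 1 (shape–rate) is (a−1)/b = 18/5 ≈ 3.600.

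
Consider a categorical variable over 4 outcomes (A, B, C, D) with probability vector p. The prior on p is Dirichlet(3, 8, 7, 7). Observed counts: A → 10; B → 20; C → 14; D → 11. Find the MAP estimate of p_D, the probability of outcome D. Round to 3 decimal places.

MAP estimate of p_D = 0.224

The posterior is Dirichlet(αᵢ + nᵢ) = Dirichlet(13, 28, 21, 18).
For a Dirichlet(a₁,…,a_K) with all aᵢ > 1, the mode has j-th component (aⱼ − 1)/(Σaᵢ − K).
Here Σaᵢ = 80 and K = 4, so p_D = (18 − 1)/(80 − 4) = 17/76 ≈ 0.224.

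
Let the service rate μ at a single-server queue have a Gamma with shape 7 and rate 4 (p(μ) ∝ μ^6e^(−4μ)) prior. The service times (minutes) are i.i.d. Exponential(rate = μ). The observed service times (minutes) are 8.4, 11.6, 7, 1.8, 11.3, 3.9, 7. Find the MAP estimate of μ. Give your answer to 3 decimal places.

The Exponential(rate=μ) likelihood is ∝ μ^n e^(−μΣtᵢ). Here n = 7 and Σtᵢ = 8.4 + 11.6 + 7 + 1.8 + 11.3 + 3.9 + 7 = 51.
Posterior ∝ μ^6e^(−4μ) · μ^7e^(−51μ) = μ^13e^(−55μ), i.e. Gamma(14, 55).
Mode = (a−1)/b = 13/55 ≈ 0.236.

μ̂_MAP = 0.236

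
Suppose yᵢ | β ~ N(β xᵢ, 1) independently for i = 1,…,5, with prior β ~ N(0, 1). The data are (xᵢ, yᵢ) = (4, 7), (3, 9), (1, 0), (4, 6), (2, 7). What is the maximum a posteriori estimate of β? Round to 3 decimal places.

β̂_MAP = 1.979

log p(β | y) = −Σ(yᵢ − βxᵢ)²/(2·1) − β²/(2·1) + const.
Setting the derivative to zero: Σxᵢ(yᵢ − βxᵢ)/1 − β/1 = 0, so β = Σxᵢyᵢ / (Σxᵢ² + σ²/τ²).
Σxᵢyᵢ = 4·7 + 3·9 + 1·0 + 4·6 + 2·7 = 93; Σxᵢ² = 46; σ²/τ² = 1.
β̂_MAP = 93 / (46 + 1) = 93/47 ≈ 1.979.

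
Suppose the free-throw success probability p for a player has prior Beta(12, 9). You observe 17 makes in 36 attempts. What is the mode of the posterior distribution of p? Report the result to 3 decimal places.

p̂_MAP = 0.509

Prior: Beta(12, 9).
Data: 17 successes in 36 trials. The binomial likelihood contributes p^17(1−p)^19, so the posterior is Beta(12+17, 9+19) = Beta(29, 28).
For Beta(a, b) with a, b > 1 the mode is (a−1)/(a+b−2) = 28/55 ≈ 0.509.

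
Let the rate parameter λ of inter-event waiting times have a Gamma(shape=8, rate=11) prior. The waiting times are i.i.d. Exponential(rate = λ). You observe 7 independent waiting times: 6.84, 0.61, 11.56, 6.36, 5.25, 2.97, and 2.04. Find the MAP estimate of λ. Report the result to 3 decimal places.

The Exponential(rate=λ) likelihood is ∝ λ^n e^(−λΣtᵢ). Here n = 7 and Σtᵢ = 6.84 + 0.61 + 11.56 + 6.36 + 5.25 + 2.97 + 2.04 = 35.63.
Posterior ∝ λ^7e^(−11λ) · λ^7e^(−35.63λ) = λ^14e^(−46.63λ), i.e. Gamma(15, 46.63).
Mode = (a−1)/b = 14/46.63 ≈ 0.300.

λ̂_MAP = 0.300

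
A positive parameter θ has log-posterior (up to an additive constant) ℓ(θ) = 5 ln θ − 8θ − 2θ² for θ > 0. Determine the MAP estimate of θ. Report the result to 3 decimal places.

ℓ'(θ) = 5/θ − 8 − 4θ. Setting this to zero and multiplying by θ: 4θ² + 8θ − 5 = 0.
θ = (−8 + √(8² + 4·4·5)) / (2·4) = (−8 + √144) / 8 = (−8 + 12)/8 = 1/2.
ℓ''(θ) = −5/θ² − 4 < 0, confirming a maximum.

θ̂_MAP = 0.500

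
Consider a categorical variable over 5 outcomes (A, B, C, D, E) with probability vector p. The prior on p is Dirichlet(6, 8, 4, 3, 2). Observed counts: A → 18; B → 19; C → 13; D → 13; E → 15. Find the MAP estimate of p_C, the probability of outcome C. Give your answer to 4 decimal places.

The posterior is Dirichlet(αᵢ + nᵢ) = Dirichlet(24, 27, 17, 16, 17).
For a Dirichlet(a₁,…,a_K) with all aᵢ > 1, the mode has j-th component (aⱼ − 1)/(Σaᵢ − K).
Here Σaᵢ = 101 and K = 5, so p_C = (17 − 1)/(101 − 5) = 16/96 ≈ 0.1667.

MAP estimate of p_C = 0.1667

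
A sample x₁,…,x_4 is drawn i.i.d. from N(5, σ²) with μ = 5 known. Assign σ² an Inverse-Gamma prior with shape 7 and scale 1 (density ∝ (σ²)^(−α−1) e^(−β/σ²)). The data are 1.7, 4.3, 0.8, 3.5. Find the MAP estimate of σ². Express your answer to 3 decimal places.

σ̂²_MAP = 1.664

Sum of squared deviations about the known mean: SS = (1.7−5)² + (4.3−5)² + (0.8−5)² + (3.5−5)² = 31.27.
The Normal likelihood contributes (σ²)^(−n/2) exp(−SS/(2σ²)), so the posterior is Inverse-Gamma(α + n/2, β + SS/2) = Inverse-Gamma(9, 16.635).
The mode of Inverse-Gamma(a, b) is b/(a+1) = 16.635/10 ≈ 1.664.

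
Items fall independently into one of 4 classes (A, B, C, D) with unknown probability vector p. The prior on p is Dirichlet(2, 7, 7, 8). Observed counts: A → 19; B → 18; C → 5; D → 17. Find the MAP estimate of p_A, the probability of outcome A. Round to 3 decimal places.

MAP estimate of p_A = 0.253

The posterior is Dirichlet(αᵢ + nᵢ) = Dirichlet(21, 25, 12, 25).
For a Dirichlet(a₁,…,a_K) with all aᵢ > 1, the mode has j-th component (aⱼ − 1)/(Σaᵢ − K).
Here Σaᵢ = 83 and K = 4, so p_A = (21 − 1)/(83 − 4) = 20/79 ≈ 0.253.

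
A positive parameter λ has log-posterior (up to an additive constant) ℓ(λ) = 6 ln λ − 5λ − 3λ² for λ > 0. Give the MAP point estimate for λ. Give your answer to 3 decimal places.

ℓ'(λ) = 6/λ − 5 − 6λ. Setting this to zero and multiplying by λ: 6λ² + 5λ − 6 = 0.
λ = (−5 + √(5² + 4·6·6)) / (2·6) = (−5 + √169) / 12 = (−5 + 13)/12 = 2/3.
ℓ''(λ) = −6/λ² − 6 < 0, confirming a maximum.

λ̂_MAP = 0.667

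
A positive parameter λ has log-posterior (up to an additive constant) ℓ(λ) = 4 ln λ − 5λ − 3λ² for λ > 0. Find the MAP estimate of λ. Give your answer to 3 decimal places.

ℓ'(λ) = 4/λ − 5 − 6λ. Setting this to zero and multiplying by λ: 6λ² + 5λ − 4 = 0.
λ = (−5 + √(5² + 4·6·4)) / (2·6) = (−5 + √121) / 12 = (−5 + 11)/12 = 1/2.
ℓ''(λ) = −4/λ² − 6 < 0, confirming a maximum.

λ̂_MAP = 0.500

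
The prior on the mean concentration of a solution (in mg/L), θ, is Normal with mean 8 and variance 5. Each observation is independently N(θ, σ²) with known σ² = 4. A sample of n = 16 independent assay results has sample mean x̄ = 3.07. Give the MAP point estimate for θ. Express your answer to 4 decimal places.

θ̂_MAP = 3.3048

n = 16, x̄ = 3.07.
For a Normal prior and Normal likelihood with known variance, the posterior is Normal; its mode equals its mean, the precision-weighted average.
Prior precision 1/σ₀² = 1/5 = 0.2; data precision n/σ² = 16/4 = 4.
θ̂ = (0.2·8 + 4·3.07) / (0.2 + 4) = 13.88/4.2 = 347/105 ≈ 3.3048.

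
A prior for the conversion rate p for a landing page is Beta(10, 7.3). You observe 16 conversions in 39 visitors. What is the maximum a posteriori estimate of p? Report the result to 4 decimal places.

Prior: Beta(10, 7.3).
Data: 16 successes in 39 trials. The binomial likelihood contributes p^16(1−p)^23, so the posterior is Beta(10+16, 7.3+23) = Beta(26, 30.3).
For Beta(a, b) with a, b > 1 the mode is (a−1)/(a+b−2) = 25/54.3 ≈ 0.4604.

p̂_MAP = 0.4604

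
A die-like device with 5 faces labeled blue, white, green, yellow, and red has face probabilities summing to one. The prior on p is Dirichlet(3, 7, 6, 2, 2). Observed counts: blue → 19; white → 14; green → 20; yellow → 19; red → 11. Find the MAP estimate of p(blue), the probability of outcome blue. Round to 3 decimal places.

The posterior is Dirichlet(αᵢ + nᵢ) = Dirichlet(22, 21, 26, 21, 13).
For a Dirichlet(a₁,…,a_K) with all aᵢ > 1, the mode has j-th component (aⱼ − 1)/(Σaᵢ − K).
Here Σaᵢ = 103 and K = 5, so p(blue) = (22 − 1)/(103 − 5) = 21/98 ≈ 0.214.

MAP estimate of p(blue) = 0.214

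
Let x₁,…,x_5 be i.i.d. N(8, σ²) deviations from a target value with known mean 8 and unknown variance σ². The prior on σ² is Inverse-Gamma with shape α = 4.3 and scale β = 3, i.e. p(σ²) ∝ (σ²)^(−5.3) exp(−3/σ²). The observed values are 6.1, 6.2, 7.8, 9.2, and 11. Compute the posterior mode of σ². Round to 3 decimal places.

Sum of squared deviations about the known mean: SS = (6.1−8)² + (6.2−8)² + (7.8−8)² + (9.2−8)² + (11−8)² = 17.33.
The Normal likelihood contributes (σ²)^(−n/2) exp(−SS/(2σ²)), so the posterior is Inverse-Gamma(α + n/2, β + SS/2) = Inverse-Gamma(6.8, 11.665).
The mode of Inverse-Gamma(a, b) is b/(a+1) = 11.665/7.8 ≈ 1.496.

σ̂²_MAP = 1.496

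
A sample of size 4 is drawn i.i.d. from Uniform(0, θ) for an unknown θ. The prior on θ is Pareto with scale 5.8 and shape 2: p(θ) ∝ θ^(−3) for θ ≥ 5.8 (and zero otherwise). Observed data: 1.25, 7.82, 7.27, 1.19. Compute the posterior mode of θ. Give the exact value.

θ̂_MAP = 7.82

The Uniform(0, θ) likelihood is θ^(−n) for θ ≥ max(xᵢ), zero otherwise. Here max(xᵢ) = 7.82.
Posterior ∝ θ^(−3) · θ^(−4) = θ^(−7) on θ ≥ max(5.8, 7.82) = 7.82.
This density is strictly decreasing in θ, so the posterior mode lies at the lower boundary of the support.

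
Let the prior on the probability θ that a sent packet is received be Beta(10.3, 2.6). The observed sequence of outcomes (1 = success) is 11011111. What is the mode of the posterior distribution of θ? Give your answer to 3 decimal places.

Prior: Beta(10.3, 2.6).
Data: 7 successes in 8 trials (from the sequence). The binomial likelihood contributes θ^7(1−θ)^1, so the posterior is Beta(10.3+7, 2.6+1) = Beta(17.3, 3.6).
For Beta(a, b) with a, b > 1 the mode is (a−1)/(a+b−2) = 16.3/18.9 ≈ 0.862.

θ̂_MAP = 0.862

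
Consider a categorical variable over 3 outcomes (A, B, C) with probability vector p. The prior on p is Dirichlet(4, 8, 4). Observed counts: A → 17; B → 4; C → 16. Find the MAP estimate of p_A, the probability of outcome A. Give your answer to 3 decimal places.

The posterior is Dirichlet(αᵢ + nᵢ) = Dirichlet(21, 12, 20).
For a Dirichlet(a₁,…,a_K) with all aᵢ > 1, the mode has j-th component (aⱼ − 1)/(Σaᵢ − K).
Here Σaᵢ = 53 and K = 3, so p_A = (21 − 1)/(53 − 3) = 20/50 ≈ 0.400.

MAP estimate of p_A = 0.400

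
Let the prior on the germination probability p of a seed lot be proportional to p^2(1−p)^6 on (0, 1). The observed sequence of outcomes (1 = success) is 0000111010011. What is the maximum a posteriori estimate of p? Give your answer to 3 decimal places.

p̂_MAP = 0.381

The prior density ∝ p^2(1−p)^6 is the kernel of Beta(3, 7).
Data: 6 successes in 13 trials (from the sequence). The binomial likelihood contributes p^6(1−p)^7, so the posterior is Beta(3+6, 7+7) = Beta(9, 14).
For Beta(a, b) with a, b > 1 the mode is (a−1)/(a+b−2) = 8/21 ≈ 0.381.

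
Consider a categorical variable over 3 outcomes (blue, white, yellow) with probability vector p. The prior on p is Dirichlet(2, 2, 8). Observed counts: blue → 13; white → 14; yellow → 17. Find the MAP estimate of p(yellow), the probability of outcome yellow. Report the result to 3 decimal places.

The posterior is Dirichlet(αᵢ + nᵢ) = Dirichlet(15, 16, 25).
For a Dirichlet(a₁,…,a_K) with all aᵢ > 1, the mode has j-th component (aⱼ − 1)/(Σaᵢ − K).
Here Σaᵢ = 56 and K = 3, so p(yellow) = (25 − 1)/(56 − 3) = 24/53 ≈ 0.453.

MAP estimate of p(yellow) = 0.453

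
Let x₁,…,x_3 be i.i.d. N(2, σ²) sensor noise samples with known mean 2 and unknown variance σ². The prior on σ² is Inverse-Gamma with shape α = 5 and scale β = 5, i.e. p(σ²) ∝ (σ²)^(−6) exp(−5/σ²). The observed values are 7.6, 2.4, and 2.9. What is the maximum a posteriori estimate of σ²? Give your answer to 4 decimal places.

σ̂²_MAP = 2.8220

Sum of squared deviations about the known mean: SS = (7.6−2)² + (2.4−2)² + (2.9−2)² = 32.33.
The Normal likelihood contributes (σ²)^(−n/2) exp(−SS/(2σ²)), so the posterior is Inverse-Gamma(α + n/2, β + SS/2) = Inverse-Gamma(6.5, 21.165).
The mode of Inverse-Gamma(a, b) is b/(a+1) = 21.165/7.5 ≈ 2.8220.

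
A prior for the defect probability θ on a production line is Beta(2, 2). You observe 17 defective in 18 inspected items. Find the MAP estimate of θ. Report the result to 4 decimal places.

θ̂_MAP = 0.9000

Prior: Beta(2, 2).
Data: 17 successes in 18 trials. The binomial likelihood contributes θ^17(1−θ)^1, so the posterior is Beta(2+17, 2+1) = Beta(19, 3).
For Beta(a, b) with a, b > 1 the mode is (a−1)/(a+b−2) = 18/20 ≈ 0.9000.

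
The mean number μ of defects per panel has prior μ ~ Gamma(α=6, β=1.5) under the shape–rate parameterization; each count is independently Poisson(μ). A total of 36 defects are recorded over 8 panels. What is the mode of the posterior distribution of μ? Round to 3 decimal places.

Σxᵢ = 36, n = 8.
Posterior ∝ μ^5e^(−1.5μ) · μ^36e^(−8μ) = μ^41e^(−9.5μ), i.e. Gamma(shape=42, rate=9.5).
The mode of a Gamma(a, b) with a ≥ 1 (shape–rate) is (a−1)/b = 41/9.5 ≈ 4.316.

μ̂_MAP = 4.316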